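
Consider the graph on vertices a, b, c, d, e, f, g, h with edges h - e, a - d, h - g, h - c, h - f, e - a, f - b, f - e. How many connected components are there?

1

Starting from a we can reach a, b, c, d, e, f, g, h. That is one component of size 8.
Total: 1 component.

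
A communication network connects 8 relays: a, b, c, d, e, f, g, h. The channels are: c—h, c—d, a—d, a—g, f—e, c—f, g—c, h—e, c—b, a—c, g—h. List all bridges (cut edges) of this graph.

b-c

The edges on the cycle g-c-f-e-h-g are not bridges since each lies on that cycle.
But removing c—b disconnects c from b — this is a bridge.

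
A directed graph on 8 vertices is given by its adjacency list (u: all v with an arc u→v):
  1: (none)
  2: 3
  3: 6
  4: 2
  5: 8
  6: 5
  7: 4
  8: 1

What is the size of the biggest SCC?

1

{7} is an SCC by itself.
{2} is an SCC by itself.
{8} is an SCC by itself.
{6} is an SCC by itself.
{5} is an SCC by itself.
(and 3 more singleton SCCs)
The largest has 1 vertex.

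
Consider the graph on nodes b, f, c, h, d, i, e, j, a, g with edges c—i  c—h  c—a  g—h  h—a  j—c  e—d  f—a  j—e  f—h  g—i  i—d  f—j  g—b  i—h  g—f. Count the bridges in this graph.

1

The edges on the cycle c-i-h-c are not bridges since each lies on that cycle.
But removing b—g disconnects b from g — this is a bridge.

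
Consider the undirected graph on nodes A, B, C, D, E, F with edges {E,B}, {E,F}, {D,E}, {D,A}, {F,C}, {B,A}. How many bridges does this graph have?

The edges on the cycle D-E-B-A-D are not bridges since each lies on that cycle.
But removing F - C disconnects F from C; removing E - F disconnects E from F — these are bridges.
That makes 2 bridges.

2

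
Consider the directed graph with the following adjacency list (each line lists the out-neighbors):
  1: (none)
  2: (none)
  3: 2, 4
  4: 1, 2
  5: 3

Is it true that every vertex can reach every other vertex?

There is no directed path from 1 to 4, so the graph is not strongly connected.

No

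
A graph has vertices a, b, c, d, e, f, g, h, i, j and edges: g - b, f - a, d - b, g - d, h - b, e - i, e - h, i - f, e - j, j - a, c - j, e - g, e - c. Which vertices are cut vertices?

Removing e increases the component count from 1 to 2, so e is a cut vertex.
By contrast removing h leaves 1 component; it is not a cut vertex. No other vertex is a cut vertex either.

e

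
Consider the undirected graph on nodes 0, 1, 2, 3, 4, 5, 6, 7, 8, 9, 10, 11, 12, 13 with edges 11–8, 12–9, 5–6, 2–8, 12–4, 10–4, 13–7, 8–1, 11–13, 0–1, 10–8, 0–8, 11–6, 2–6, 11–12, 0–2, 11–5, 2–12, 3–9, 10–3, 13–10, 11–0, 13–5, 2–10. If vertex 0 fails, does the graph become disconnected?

Deleting 0 leaves 1 component (was 1) (its neighbors 1, 2, 8, 11 remain connected to each other), so 0 is not a cut vertex.

No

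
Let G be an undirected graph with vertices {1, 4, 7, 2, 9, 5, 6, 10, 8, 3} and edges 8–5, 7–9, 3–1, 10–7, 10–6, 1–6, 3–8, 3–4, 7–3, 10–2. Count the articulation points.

Removing 3 increases the component count from 1 to 3, so 3 is a cut vertex.
Removing 7 increases the component count from 1 to 2, so 7 is a cut vertex.
Removing 8 increases the component count from 1 to 2, so 8 is a cut vertex.
Likewise 10 is a cut vertex.
By contrast removing 5 leaves 1 component; it is not a cut vertex. No other vertex is a cut vertex either.

4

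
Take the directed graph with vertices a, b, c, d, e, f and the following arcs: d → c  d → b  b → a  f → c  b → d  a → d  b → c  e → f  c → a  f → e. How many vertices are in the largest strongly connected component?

{a, b, c, d} are all mutually reachable — one SCC of size 4.
{e, f} are all mutually reachable — one SCC of size 2.
The largest has 4 vertices.

4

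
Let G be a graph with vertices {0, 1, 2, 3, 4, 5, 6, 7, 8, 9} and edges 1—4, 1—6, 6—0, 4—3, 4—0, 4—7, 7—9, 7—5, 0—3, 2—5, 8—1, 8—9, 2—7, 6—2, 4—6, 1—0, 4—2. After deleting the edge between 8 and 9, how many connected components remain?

8 and 9 are still connected via 8-1-4-7-9, so the component count stays at 1.

1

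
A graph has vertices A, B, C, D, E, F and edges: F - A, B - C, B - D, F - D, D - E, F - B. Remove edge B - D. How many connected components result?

B and D are still connected via B-F-D, so the component count stays at 1.

1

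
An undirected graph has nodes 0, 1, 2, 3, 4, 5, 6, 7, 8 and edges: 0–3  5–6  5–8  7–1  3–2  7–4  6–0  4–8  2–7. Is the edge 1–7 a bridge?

Removing 1–7 leaves no path between 1 and 7: the component count goes from 1 to 2. So it is a bridge.

Yes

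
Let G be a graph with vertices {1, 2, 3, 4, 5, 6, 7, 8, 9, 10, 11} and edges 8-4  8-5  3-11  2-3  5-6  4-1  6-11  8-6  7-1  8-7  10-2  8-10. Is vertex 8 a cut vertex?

Yes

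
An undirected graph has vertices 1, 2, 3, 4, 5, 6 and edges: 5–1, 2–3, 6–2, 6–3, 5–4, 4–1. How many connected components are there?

2

Starting from 1 we can reach 1, 4, 5. That is one component of size 3.
Starting from 2 we can reach 2, 3, 6. That is one component of size 3.
Total: 2 components.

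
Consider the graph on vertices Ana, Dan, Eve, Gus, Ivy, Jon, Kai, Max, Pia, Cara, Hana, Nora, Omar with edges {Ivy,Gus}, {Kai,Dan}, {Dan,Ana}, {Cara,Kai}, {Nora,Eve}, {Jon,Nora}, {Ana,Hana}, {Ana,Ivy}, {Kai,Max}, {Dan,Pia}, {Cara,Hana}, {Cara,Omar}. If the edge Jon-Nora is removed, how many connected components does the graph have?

3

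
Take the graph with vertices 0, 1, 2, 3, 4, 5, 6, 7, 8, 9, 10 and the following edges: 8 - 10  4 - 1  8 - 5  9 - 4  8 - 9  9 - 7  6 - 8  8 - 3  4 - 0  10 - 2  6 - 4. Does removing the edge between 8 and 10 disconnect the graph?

Yes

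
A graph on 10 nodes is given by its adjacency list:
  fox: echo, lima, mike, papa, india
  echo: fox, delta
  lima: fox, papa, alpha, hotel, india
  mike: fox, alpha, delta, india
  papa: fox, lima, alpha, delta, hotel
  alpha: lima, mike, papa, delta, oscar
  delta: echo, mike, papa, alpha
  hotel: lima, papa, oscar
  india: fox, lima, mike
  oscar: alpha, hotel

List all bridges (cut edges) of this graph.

The edges on the cycle delta-alpha-papa-delta are not bridges since each lies on that cycle.
Every edge lies on some cycle, so there are no bridges.

none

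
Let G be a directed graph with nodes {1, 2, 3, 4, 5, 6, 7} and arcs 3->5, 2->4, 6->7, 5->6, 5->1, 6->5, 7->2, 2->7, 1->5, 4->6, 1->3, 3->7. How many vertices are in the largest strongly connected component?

7

{1, 2, 3, 4, 5, 6, 7} are all mutually reachable — one SCC of size 7.
The largest has 7 vertices.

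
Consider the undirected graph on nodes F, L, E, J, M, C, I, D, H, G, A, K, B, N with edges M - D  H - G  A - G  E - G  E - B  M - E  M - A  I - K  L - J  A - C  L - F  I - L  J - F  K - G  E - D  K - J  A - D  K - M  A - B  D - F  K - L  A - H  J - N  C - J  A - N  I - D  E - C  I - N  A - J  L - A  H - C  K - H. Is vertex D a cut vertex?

No

Deleting D leaves 1 component (was 1) (its neighbors A, E, F, I, M remain connected to each other), so D is not a cut vertex.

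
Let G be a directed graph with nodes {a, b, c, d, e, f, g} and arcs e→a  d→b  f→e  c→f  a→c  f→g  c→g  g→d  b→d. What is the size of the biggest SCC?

{a, c, e, f} are all mutually reachable — one SCC of size 4.
{b, d} are all mutually reachable — one SCC of size 2.
{g} is an SCC by itself.
The largest has 4 vertices.

4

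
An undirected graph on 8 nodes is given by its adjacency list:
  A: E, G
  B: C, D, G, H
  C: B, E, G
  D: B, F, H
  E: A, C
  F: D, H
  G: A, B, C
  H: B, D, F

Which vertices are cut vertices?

B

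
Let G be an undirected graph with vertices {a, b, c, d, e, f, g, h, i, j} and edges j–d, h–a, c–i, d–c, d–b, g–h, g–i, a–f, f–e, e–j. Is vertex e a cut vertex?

No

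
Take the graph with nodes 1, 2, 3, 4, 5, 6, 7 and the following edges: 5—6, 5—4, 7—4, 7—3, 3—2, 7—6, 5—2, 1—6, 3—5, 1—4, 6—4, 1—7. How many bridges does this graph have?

0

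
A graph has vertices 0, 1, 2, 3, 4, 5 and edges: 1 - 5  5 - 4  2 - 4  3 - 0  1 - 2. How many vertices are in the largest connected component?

Starting from 0 we can reach 0, 3. That is one component of size 2.
Starting from 1 we can reach 1, 2, 4, 5. That is one component of size 4.
The largest has 4 vertices.

4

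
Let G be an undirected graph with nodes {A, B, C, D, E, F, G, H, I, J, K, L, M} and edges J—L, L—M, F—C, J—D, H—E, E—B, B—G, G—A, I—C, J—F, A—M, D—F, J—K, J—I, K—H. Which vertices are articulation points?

Removing J increases the component count from 1 to 2, so J is a cut vertex.
By contrast removing G leaves 1 component; it is not a cut vertex. No other vertex is a cut vertex either.

J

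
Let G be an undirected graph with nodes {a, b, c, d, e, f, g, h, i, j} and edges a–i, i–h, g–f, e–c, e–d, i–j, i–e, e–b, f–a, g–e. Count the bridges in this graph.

5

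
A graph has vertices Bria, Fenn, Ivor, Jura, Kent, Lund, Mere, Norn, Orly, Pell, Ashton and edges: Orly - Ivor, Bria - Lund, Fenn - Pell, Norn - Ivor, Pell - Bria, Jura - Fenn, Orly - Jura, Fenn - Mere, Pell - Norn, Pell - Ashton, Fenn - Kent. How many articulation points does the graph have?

3

Removing Bria increases the component count from 1 to 2, so Bria is a cut vertex.
Removing Fenn increases the component count from 1 to 3, so Fenn is a cut vertex.
Removing Pell increases the component count from 1 to 3, so Pell is a cut vertex.
By contrast removing Ivor leaves 1 component; it is not a cut vertex. No other vertex is a cut vertex either.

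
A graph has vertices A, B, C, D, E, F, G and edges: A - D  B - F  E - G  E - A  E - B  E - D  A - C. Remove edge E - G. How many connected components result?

Before removal there is 1 component.
E - G is a bridge — removing it separates E's side from G's side.
After removal: 2 components.

2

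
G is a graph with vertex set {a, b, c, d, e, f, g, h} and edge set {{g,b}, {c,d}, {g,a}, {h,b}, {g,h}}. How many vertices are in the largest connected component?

4

e is isolated — a component by itself.
f is isolated — a component by itself.
Starting from c we can reach c, d. That is one component of size 2.
Starting from a we can reach a, b, g, h. That is one component of size 4.
The largest has 4 vertices.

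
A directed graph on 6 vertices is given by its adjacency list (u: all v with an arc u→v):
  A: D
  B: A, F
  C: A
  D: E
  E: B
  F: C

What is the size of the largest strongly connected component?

{A, B, C, D, E, F} are all mutually reachable — one SCC of size 6.
The largest has 6 vertices.

6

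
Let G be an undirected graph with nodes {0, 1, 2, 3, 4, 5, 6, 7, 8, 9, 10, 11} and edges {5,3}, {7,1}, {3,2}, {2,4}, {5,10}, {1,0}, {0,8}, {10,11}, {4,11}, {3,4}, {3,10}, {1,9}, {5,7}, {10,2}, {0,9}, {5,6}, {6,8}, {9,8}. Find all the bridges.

The edges on the cycle 1-0-9-1 are not bridges since each lies on that cycle.
Every edge lies on some cycle, so there are no bridges.

none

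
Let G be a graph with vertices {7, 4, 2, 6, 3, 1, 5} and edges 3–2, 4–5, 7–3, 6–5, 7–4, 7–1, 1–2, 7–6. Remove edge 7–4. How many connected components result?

1

7 and 4 are still connected via 7-6-5-4, so the component count stays at 1.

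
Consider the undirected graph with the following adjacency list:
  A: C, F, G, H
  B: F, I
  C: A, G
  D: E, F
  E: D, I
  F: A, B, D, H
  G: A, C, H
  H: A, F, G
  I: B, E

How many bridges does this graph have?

0

The edges on the cycle F-B-I-E-D-F are not bridges since each lies on that cycle.
Every edge lies on some cycle, so there are no bridges.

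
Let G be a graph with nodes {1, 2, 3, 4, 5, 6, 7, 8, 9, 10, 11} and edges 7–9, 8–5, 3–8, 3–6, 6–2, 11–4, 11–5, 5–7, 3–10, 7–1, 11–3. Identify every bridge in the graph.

1-7, 10-3, 11-4, 2-6, 3-6, 5-7, 7-9

The edges on the cycle 11-3-8-5-11 are not bridges since each lies on that cycle.
But removing 5–7 disconnects 5 from 7; removing 3–6 disconnects 3 from 6; removing 11–4 disconnects 11 from 4; removing 7–9 disconnects 7 from 9 — these are bridges.
In total 7 edges are bridges.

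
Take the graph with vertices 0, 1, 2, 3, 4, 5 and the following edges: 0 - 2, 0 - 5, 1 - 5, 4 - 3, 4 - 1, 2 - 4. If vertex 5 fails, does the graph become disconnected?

No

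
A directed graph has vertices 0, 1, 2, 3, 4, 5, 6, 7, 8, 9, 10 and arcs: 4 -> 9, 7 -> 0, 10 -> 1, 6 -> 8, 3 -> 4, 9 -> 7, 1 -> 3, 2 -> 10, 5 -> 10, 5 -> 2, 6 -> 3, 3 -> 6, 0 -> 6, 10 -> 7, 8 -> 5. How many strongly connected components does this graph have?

{0, 1, 2, 3, 4, 5, 6, 7, 8, 9, 10} are all mutually reachable — one SCC of size 11.
That gives 1 strongly connected component.

1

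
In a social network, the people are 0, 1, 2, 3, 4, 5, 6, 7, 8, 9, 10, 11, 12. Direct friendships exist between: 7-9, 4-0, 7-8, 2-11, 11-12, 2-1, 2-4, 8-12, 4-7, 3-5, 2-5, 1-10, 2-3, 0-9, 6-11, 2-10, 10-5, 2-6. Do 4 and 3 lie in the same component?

From 4 we can reach 0, 1, 2, 3, 4, 5, 6, 7, 8, 9, 10, 11, 12, which includes 3.

Yes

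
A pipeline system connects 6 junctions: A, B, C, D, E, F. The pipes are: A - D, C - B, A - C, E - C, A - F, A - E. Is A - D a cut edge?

Yes

Removing A - D leaves no path between A and D: the component count goes from 1 to 2. So it is a bridge.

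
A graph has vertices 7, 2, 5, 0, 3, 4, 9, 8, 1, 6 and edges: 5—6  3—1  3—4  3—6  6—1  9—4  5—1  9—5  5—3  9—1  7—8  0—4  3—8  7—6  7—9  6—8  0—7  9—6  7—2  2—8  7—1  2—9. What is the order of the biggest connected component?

Starting from 0 we can reach 0, 1, 2, 3, 4, 5, 6, 7, 8, 9. That is one component of size 10.
The largest has 10 vertices.

10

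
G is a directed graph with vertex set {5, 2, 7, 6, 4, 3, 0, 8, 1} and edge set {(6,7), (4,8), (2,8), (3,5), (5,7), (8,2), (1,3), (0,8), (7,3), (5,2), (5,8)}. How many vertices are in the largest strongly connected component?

{3, 5, 7} are all mutually reachable — one SCC of size 3.
{2, 8} are all mutually reachable — one SCC of size 2.
{6} is an SCC by itself.
{0} is an SCC by itself.
{1} is an SCC by itself.
(and 1 more singleton SCC)
The largest has 3 vertices.

3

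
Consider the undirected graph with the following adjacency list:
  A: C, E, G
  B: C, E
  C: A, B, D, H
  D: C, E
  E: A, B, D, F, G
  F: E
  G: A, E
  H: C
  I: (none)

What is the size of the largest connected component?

I is isolated — a component by itself.
Starting from A we can reach A, B, C, D, E, F, G, H. That is one component of size 8.
The largest has 8 vertices.

8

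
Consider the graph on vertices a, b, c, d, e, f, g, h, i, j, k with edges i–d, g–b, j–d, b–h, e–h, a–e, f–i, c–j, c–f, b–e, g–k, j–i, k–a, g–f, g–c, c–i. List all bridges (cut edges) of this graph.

none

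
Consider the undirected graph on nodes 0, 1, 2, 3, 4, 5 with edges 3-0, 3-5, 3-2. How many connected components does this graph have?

3

4 is isolated — a component by itself.
1 is isolated — a component by itself.
Starting from 0 we can reach 0, 2, 3, 5. That is one component of size 4.
Total: 3 components.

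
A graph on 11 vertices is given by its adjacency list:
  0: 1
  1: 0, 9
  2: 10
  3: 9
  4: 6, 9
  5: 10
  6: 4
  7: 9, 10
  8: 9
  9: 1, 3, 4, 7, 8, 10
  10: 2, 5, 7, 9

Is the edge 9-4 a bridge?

Removing 9-4 leaves no path between 9 and 4: the component count goes from 1 to 2. So it is a bridge.

Yes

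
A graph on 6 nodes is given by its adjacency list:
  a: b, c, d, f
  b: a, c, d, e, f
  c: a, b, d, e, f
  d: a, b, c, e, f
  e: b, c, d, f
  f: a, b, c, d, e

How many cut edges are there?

0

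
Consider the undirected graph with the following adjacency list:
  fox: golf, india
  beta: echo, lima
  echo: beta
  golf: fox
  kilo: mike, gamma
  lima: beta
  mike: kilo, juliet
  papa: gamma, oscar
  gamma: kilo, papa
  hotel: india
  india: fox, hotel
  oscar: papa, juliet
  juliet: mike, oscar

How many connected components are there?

Starting from beta we can reach beta, echo, lima. That is one component of size 3.
Starting from fox we can reach fox, golf, hotel, india. That is one component of size 4.
Starting from kilo we can reach kilo, mike, papa, gamma, oscar, juliet. That is one component of size 6.
Total: 3 components.

3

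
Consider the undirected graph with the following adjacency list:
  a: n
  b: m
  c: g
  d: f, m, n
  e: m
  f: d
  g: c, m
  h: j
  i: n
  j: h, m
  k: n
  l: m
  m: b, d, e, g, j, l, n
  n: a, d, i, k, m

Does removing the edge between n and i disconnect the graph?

Yes

Removing n-i leaves no path between n and i: the component count goes from 1 to 2. So it is a bridge.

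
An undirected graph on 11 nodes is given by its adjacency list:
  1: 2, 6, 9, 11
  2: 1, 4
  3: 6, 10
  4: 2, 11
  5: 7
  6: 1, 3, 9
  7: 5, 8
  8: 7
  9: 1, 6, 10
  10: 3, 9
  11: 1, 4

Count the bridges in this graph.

The edges on the cycle 1-6-3-10-9-1 are not bridges since each lies on that cycle.
But removing 5-7 disconnects 5 from 7; removing 7-8 disconnects 7 from 8 — these are bridges.
That makes 2 bridges.

2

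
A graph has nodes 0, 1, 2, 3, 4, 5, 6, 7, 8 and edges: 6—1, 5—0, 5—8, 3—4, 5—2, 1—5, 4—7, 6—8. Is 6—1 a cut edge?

No

After removing 6—1, the path 6-8-5-1 still connects them, so the edge is not a bridge.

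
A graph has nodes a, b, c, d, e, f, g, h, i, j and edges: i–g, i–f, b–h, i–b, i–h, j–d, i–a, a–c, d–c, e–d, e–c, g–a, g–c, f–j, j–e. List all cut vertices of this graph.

Removing i increases the component count from 1 to 2, so i is a cut vertex.
By contrast removing g leaves 1 component; it is not a cut vertex. No other vertex is a cut vertex either.

i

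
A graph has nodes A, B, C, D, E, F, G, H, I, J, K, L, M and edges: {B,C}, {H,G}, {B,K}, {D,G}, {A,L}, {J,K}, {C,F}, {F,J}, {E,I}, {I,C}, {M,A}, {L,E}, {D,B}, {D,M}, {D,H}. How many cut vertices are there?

Removing D increases the component count from 1 to 2, so D is a cut vertex.
By contrast removing A leaves 1 component; it is not a cut vertex. No other vertex is a cut vertex either.

1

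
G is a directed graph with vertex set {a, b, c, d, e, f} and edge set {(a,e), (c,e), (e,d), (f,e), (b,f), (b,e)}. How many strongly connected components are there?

{b} is an SCC by itself.
{d} is an SCC by itself.
{e} is an SCC by itself.
{c} is an SCC by itself.
{f} is an SCC by itself.
(and 1 more singleton SCC)
That gives 6 strongly connected components.

6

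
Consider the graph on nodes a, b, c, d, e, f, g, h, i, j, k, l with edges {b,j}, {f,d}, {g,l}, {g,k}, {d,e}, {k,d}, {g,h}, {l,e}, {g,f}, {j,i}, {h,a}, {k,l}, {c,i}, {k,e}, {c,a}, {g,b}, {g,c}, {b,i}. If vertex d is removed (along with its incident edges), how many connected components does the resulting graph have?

With d gone, the remaining components are: {a, b, c, e, f, g, h, i, j, k, l}.
That is 1 component.

1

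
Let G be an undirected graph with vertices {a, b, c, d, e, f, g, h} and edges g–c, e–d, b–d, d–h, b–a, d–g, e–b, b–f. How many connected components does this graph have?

Starting from a we can reach a, b, c, d, e, f, g, h. That is one component of size 8.
Total: 1 component.

1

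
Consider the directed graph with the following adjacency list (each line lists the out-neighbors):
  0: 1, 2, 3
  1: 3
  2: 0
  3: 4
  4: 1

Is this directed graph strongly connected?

There is no directed path from 1 to 0, so the graph is not strongly connected.

No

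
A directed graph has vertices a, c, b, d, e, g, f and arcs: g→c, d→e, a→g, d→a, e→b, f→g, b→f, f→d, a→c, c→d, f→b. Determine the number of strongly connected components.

1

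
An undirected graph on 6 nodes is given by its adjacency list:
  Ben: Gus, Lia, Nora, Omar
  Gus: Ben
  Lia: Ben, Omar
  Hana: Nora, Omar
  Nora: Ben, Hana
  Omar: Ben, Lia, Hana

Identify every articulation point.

Ben

Removing Ben increases the component count from 1 to 2, so Ben is a cut vertex.
By contrast removing Lia leaves 1 component; it is not a cut vertex. No other vertex is a cut vertex either.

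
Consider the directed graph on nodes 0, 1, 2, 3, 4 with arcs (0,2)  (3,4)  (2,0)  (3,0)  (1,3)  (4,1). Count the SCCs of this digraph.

{1, 3, 4} are all mutually reachable — one SCC of size 3.
{0, 2} are all mutually reachable — one SCC of size 2.
That gives 2 strongly connected components.

2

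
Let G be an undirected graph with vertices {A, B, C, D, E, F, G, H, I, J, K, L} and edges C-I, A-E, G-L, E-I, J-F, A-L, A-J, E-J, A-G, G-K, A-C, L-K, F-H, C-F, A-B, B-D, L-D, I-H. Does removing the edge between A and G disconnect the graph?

No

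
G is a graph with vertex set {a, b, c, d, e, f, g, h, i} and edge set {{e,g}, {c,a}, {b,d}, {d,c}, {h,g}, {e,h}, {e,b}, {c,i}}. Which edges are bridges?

The edges on the cycle e-h-g-e are not bridges since each lies on that cycle.
But removing c–i disconnects c from i; removing d–b disconnects d from b; removing a–c disconnects a from c; removing c–d disconnects c from d — these are bridges.
In total 5 edges are bridges.

a-c, b-d, b-e, c-d, c-i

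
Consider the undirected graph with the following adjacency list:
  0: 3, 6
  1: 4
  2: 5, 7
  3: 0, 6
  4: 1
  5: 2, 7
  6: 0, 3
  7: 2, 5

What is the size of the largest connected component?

3

Starting from 1 we can reach 1, 4. That is one component of size 2.
Starting from 0 we can reach 0, 3, 6. That is one component of size 3.
Starting from 2 we can reach 2, 5, 7. That is one component of size 3.
The largest has 3 vertices.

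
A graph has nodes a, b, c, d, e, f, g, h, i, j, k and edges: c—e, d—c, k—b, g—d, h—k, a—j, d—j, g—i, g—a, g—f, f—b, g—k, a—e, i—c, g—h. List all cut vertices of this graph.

Removing g increases the component count from 1 to 2, so g is a cut vertex.
By contrast removing b leaves 1 component; it is not a cut vertex. No other vertex is a cut vertex either.

g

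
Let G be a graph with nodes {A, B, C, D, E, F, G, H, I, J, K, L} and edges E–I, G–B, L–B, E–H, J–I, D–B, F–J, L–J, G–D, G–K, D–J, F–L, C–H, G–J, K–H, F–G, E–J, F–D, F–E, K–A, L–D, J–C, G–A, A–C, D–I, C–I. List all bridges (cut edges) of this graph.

The edges on the cycle G-K-A-G are not bridges since each lies on that cycle.
Every edge lies on some cycle, so there are no bridges.

none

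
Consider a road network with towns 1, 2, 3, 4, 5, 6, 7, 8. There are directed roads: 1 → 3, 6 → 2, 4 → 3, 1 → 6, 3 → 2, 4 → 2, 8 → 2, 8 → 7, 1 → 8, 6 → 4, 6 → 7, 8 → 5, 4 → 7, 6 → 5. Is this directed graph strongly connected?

No

There is no directed path from 6 to 1, so the graph is not strongly connected.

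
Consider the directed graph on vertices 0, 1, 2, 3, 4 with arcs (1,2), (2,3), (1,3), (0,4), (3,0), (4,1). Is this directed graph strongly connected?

From 4 we can reach every vertex (0, 1, 2, 3, 4), and every vertex can reach 4 (0, 1, 2, 3, 4). So the whole graph is one strongly connected component.

Yes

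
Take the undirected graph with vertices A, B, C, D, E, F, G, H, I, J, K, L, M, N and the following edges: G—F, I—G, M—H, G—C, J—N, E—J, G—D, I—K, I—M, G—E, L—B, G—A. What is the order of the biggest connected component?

12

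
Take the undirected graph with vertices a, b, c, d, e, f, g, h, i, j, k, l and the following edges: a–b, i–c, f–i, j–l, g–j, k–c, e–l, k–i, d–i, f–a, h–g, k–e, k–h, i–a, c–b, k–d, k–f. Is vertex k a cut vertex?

Yes

Deleting k raises the number of components from 1 to 2, so k is a cut vertex.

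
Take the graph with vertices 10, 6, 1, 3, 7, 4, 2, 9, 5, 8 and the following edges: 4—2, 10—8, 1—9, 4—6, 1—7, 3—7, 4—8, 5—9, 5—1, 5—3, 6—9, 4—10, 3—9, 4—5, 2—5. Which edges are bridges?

none

The edges on the cycle 4-10-8-4 are not bridges since each lies on that cycle.
Every edge lies on some cycle, so there are no bridges.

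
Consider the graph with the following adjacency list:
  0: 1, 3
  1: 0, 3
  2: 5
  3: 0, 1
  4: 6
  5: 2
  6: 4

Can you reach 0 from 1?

Yes

From 1 we can reach 0, 1, 3, which includes 0.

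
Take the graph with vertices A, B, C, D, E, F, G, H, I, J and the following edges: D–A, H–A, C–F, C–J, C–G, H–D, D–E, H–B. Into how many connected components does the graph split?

3

I is isolated — a component by itself.
Starting from C we can reach C, F, G, J. That is one component of size 4.
Starting from A we can reach A, B, D, E, H. That is one component of size 5.
Total: 3 components.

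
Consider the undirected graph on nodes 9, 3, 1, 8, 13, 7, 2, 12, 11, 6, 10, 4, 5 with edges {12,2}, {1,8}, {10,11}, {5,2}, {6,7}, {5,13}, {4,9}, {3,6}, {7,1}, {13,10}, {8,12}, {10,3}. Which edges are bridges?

10-11, 4-9

The edges on the cycle 5-13-10-3-6-7-1-8-12-2-5 are not bridges since each lies on that cycle.
But removing 10 - 11 disconnects 10 from 11; removing 4 - 9 disconnects 4 from 9 — these are bridges.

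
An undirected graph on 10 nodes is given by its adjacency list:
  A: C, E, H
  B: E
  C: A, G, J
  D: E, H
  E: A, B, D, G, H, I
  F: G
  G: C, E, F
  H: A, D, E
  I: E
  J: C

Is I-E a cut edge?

Yes

Removing I-E leaves no path between I and E: the component count goes from 1 to 2. So it is a bridge.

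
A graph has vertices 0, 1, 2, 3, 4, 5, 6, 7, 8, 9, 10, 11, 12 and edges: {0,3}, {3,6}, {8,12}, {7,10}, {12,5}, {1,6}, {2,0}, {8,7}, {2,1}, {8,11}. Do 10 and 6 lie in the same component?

No

The component containing 10 is {5, 7, 8, 10, 11, 12}, and 6 is not in it.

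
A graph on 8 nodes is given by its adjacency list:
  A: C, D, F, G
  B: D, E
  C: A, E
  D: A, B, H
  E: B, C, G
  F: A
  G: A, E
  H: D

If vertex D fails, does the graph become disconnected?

Yes

Deleting D raises the number of components from 1 to 2, so D is a cut vertex.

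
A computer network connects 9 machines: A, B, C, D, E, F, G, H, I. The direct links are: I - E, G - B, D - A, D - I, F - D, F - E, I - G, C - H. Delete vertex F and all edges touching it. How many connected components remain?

With F gone, the remaining components are: {C, H}; {A, B, D, E, G, I}.
That is 2 components.

2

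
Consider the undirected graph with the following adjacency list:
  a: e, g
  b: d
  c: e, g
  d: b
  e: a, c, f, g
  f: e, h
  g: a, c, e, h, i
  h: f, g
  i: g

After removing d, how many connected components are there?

2

With d gone, the remaining components are: {b}; {a, c, e, f, g, h, i}.
That is 2 components.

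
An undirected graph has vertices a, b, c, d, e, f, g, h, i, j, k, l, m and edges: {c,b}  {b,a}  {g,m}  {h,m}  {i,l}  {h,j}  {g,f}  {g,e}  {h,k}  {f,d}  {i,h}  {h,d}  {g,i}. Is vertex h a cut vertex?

Deleting h raises the number of components from 2 to 4, so h is a cut vertex.

Yes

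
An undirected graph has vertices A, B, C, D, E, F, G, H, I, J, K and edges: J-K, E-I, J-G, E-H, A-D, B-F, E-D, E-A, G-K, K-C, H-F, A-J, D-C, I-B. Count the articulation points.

Removing E increases the component count from 1 to 2, so E is a cut vertex.
By contrast removing I leaves 1 component; it is not a cut vertex. No other vertex is a cut vertex either.

1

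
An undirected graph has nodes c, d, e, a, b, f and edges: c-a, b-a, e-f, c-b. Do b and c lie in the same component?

Yes

From b we can reach a, b, c, which includes c.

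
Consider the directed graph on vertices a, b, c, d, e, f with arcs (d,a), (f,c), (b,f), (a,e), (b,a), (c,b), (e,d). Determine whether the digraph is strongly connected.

There is no directed path from e to c, so the graph is not strongly connected.

No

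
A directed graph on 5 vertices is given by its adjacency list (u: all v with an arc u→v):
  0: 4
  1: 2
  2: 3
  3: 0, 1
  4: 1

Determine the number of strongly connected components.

1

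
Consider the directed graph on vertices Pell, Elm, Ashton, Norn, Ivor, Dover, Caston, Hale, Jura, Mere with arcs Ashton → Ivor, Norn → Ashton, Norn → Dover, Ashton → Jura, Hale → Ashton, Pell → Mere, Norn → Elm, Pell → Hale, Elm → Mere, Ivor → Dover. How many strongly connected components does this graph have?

{Norn} is an SCC by itself.
{Pell} is an SCC by itself.
{Ashton} is an SCC by itself.
{Hale} is an SCC by itself.
{Mere} is an SCC by itself.
(and 5 more singleton SCCs)
That gives 10 strongly connected components.

10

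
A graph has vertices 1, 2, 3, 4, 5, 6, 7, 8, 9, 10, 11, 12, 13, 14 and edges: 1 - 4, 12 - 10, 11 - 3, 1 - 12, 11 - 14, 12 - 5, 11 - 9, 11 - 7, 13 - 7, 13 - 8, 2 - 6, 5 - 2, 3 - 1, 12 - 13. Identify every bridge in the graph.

The edges on the cycle 11-3-1-12-13-7-11 are not bridges since each lies on that cycle.
But removing 4 - 1 disconnects 4 from 1; removing 13 - 8 disconnects 13 from 8; removing 12 - 5 disconnects 12 from 5; removing 2 - 5 disconnects 2 from 5 — these are bridges.
In total 8 edges are bridges.

1-4, 10-12, 11-14, 11-9, 12-5, 13-8, 2-5, 2-6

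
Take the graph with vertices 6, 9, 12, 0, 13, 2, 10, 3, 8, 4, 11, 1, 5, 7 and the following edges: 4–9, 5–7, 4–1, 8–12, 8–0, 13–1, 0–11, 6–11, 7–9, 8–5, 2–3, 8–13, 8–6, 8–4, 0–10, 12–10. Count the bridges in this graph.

1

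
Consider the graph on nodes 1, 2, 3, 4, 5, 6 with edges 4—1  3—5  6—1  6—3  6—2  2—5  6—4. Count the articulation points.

Removing 6 increases the component count from 1 to 2, so 6 is a cut vertex.
By contrast removing 1 leaves 1 component; it is not a cut vertex. No other vertex is a cut vertex either.

1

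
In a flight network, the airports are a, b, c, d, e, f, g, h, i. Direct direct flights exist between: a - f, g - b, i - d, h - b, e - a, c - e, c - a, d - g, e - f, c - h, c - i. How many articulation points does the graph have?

1

Removing c increases the component count from 1 to 2, so c is a cut vertex.
By contrast removing f leaves 1 component; it is not a cut vertex. No other vertex is a cut vertex either.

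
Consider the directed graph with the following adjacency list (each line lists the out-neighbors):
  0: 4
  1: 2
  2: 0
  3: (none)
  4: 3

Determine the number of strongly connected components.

{4} is an SCC by itself.
{2} is an SCC by itself.
{0} is an SCC by itself.
{1} is an SCC by itself.
{3} is an SCC by itself.
That gives 5 strongly connected components.

5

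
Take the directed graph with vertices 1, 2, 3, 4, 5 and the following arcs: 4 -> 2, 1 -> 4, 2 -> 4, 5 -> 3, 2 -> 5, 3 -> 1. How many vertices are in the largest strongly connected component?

{1, 2, 3, 4, 5} are all mutually reachable — one SCC of size 5.
The largest has 5 vertices.

5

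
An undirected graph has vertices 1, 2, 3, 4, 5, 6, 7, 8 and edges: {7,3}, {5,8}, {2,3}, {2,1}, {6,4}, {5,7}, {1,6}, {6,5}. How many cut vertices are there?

2

Removing 5 increases the component count from 1 to 2, so 5 is a cut vertex.
Removing 6 increases the component count from 1 to 2, so 6 is a cut vertex.
By contrast removing 8 leaves 1 component; it is not a cut vertex. No other vertex is a cut vertex either.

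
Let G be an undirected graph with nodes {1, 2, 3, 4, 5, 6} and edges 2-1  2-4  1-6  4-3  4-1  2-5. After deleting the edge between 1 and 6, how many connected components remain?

Before removal there is 1 component.
1-6 is a bridge — removing it separates 1's side from 6's side.
After removal: 2 components.

2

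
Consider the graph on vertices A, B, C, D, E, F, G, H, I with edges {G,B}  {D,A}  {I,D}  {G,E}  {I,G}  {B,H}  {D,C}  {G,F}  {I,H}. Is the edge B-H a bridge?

After removing B-H, the path B-G-I-H still connects them, so the edge is not a bridge.

No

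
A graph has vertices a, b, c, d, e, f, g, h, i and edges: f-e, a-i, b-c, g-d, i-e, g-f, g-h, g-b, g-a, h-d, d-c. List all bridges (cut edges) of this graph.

none

The edges on the cycle g-a-i-e-f-g are not bridges since each lies on that cycle.
Every edge lies on some cycle, so there are no bridges.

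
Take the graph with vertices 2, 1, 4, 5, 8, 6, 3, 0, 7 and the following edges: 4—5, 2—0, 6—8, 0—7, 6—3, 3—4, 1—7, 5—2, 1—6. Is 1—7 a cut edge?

No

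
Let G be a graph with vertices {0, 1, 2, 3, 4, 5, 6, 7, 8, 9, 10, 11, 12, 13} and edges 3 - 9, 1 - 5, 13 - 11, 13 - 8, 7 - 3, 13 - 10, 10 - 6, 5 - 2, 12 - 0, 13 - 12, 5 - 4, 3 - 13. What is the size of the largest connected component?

Starting from 1 we can reach 1, 2, 4, 5. That is one component of size 4.
Starting from 0 we can reach 0, 3, 6, 7, 8, 9, 10, 11, 12, 13. That is one component of size 10.
The largest has 10 vertices.

10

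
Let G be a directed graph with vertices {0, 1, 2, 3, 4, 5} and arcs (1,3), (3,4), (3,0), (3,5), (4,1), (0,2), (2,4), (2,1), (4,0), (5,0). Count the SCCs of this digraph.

1

{0, 1, 2, 3, 4, 5} are all mutually reachable — one SCC of size 6.
That gives 1 strongly connected component.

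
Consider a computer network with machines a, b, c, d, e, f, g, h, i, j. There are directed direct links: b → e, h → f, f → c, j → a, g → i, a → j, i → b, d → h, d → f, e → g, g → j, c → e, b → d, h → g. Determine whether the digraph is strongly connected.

There is no directed path from j to i, so the graph is not strongly connected.

No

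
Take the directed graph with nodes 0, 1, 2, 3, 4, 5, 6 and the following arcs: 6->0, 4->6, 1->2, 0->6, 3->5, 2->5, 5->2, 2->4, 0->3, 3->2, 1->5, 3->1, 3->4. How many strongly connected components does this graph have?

{0, 1, 2, 3, 4, 5, 6} are all mutually reachable — one SCC of size 7.
That gives 1 strongly connected component.

1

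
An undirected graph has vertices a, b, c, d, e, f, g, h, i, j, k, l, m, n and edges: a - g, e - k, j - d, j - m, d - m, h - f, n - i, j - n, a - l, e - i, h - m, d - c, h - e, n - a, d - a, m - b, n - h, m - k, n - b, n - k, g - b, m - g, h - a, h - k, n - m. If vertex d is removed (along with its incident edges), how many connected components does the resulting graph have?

With d gone, the remaining components are: {c}; {a, b, e, f, g, h, i, j, k, l, m, n}.
That is 2 components.

2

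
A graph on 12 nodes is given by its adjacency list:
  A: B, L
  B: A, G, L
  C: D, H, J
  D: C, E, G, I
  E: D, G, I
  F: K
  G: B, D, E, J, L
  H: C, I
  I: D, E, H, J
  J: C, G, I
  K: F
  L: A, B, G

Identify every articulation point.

Removing G increases the component count from 2 to 3, so G is a cut vertex.
By contrast removing K leaves 2 components; it is not a cut vertex. No other vertex is a cut vertex either.

G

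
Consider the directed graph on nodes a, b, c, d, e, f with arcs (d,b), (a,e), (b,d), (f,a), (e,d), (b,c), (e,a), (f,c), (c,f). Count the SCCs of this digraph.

{a, b, c, d, e, f} are all mutually reachable — one SCC of size 6.
That gives 1 strongly connected component.

1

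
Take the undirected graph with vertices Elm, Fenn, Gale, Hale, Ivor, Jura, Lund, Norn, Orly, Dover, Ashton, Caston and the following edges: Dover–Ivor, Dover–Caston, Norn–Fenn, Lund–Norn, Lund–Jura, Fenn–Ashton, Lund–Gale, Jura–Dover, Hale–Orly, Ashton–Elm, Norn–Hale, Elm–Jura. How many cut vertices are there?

Removing Hale increases the component count from 1 to 2, so Hale is a cut vertex.
Removing Jura increases the component count from 1 to 2, so Jura is a cut vertex.
Removing Lund increases the component count from 1 to 2, so Lund is a cut vertex.
Likewise Norn, Dover are cut vertices.
By contrast removing Caston leaves 1 component; it is not a cut vertex. No other vertex is a cut vertex either.

5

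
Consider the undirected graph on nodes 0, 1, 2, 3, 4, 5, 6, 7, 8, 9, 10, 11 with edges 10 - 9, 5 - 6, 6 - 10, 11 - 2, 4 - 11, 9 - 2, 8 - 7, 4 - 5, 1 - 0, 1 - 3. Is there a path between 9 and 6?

Yes

From 9 we can reach 2, 4, 5, 6, 9, 10, 11, which includes 6.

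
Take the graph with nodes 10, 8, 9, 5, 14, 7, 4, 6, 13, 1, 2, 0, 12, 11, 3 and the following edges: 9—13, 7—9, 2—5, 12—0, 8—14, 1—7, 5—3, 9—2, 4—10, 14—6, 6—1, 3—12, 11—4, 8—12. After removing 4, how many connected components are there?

With 4 gone, the remaining components are: {10}; {11}; {0, 1, 2, 3, 5, 6, 7, 8, 9, 12, 13, 14}.
That is 3 components.

3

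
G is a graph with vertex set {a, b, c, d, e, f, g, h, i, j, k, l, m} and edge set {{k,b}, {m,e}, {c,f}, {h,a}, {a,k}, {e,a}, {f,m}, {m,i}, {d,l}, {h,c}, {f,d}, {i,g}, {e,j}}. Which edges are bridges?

a-k, b-k, d-f, d-l, e-j, g-i, i-m

The edges on the cycle h-c-f-m-e-a-h are not bridges since each lies on that cycle.
But removing f—d disconnects f from d; removing d—l disconnects d from l; removing i—m disconnects i from m; removing i—g disconnects i from g — these are bridges.
In total 7 edges are bridges.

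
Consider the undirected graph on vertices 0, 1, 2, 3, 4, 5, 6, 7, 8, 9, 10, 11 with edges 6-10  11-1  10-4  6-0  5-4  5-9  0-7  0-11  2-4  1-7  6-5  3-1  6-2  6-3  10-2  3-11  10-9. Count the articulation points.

1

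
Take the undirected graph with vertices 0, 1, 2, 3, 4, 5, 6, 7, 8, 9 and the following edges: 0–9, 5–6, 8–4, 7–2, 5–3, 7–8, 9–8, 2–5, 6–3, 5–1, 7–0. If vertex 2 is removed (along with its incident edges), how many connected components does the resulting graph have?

2

With 2 gone, the remaining components are: {1, 3, 5, 6}; {0, 4, 7, 8, 9}.
That is 2 components.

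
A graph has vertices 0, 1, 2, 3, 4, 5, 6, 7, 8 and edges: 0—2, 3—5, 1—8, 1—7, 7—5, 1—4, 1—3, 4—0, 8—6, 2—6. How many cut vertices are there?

1

Removing 1 increases the component count from 1 to 2, so 1 is a cut vertex.
By contrast removing 5 leaves 1 component; it is not a cut vertex. No other vertex is a cut vertex either.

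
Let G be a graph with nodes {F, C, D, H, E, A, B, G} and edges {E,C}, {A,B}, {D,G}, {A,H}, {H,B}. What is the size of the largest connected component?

3

F is isolated — a component by itself.
Starting from D we can reach D, G. That is one component of size 2.
Starting from C we can reach C, E. That is one component of size 2.
Starting from A we can reach A, B, H. That is one component of size 3.
The largest has 3 vertices.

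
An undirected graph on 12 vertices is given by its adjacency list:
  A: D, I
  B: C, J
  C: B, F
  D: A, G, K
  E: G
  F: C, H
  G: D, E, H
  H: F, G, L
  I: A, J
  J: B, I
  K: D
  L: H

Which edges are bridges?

D-K, E-G, H-L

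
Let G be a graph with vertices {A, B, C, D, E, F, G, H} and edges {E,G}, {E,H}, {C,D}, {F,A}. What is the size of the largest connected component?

3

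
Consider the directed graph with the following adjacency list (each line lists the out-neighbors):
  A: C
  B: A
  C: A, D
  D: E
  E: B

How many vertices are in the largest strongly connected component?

5

{A, B, C, D, E} are all mutually reachable — one SCC of size 5.
The largest has 5 vertices.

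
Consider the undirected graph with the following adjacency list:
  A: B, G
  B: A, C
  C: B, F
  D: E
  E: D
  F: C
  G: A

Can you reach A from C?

Yes

From C we can reach A, B, C, F, G, which includes A.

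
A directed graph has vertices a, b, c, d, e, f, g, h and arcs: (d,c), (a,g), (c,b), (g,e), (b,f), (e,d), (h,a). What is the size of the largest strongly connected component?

{f} is an SCC by itself.
{b} is an SCC by itself.
{e} is an SCC by itself.
{h} is an SCC by itself.
{d} is an SCC by itself.
(and 3 more singleton SCCs)
The largest has 1 vertex.

1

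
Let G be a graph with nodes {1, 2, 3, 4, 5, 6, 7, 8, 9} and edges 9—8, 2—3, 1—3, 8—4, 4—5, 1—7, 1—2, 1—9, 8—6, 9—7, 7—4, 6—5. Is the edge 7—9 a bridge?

No

After removing 7—9, the path 7-1-9 still connects them, so the edge is not a bridge.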